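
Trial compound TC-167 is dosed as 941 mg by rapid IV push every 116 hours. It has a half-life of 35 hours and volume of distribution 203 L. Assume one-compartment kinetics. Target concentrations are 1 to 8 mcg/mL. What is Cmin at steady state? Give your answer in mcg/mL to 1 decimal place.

Over one 116-h interval, 116/35 ≈ 3.3143 half-lives elapse, leaving f ≈ 0.1005 of each dose.
At steady state, accumulation factor R = 1/(1 − e^(−kτ)) ≈ 1.1117.
Each bolus raises the concentration by D/Vd = 941/203 ≈ 4.635 mcg/mL.
Steady-state peak Cmax,ss = C₀·R ≈ 4.635 × 1.1117 ≈ 5.153 mcg/mL.
Steady-state trough Cmin,ss = Cmax,ss·f ≈ 5.153 × 0.1005 ≈ 0.518 mcg/mL.
Trough 0.5 mcg/mL vs MEC 1 mcg/mL: subtherapeutic.

0.5 mcg/mL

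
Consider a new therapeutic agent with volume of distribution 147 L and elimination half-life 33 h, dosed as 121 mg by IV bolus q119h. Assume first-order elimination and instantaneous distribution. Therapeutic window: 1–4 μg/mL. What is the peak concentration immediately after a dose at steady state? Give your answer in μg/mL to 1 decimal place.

τ/t½ = 119/33 ≈ 3.6061, so fraction remaining f = (1/2)^(119/33) ≈ 0.0821.
At steady state, accumulation factor R = 1/(1 − e^(−kτ)) ≈ 1.0894.
Each bolus raises the concentration by D/Vd = 121/147 ≈ 0.823 μg/mL.
Steady-state peak Cmax,ss = C₀·R ≈ 0.823 × 1.0894 ≈ 0.897 μg/mL.
Peak 0.9 μg/mL vs MTC 4 μg/mL: below toxic threshold.

0.9 μg/mL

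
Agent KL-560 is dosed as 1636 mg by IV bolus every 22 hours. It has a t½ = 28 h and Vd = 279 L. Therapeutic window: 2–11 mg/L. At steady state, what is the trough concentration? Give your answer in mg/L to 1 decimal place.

τ/t½ = 22/28 ≈ 0.78571, so fraction remaining f = (1/2)^(22/28) ≈ 0.5801.
Each bolus raises the concentration by D/Vd = 1636/279 ≈ 5.864 mg/L.
Steady-state trough Cmin,ss = C₀·f/(1−f) ≈ 5.864 × 0.5801/0.4199 ≈ 8.101 mg/L.
Trough 8.1 mg/L vs MEC 2 mg/L: adequate.

8.1 mg/L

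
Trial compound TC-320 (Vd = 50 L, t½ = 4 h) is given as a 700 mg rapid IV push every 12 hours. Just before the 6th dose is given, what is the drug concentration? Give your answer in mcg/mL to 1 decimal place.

f = (1/2)^(τ/t½) = (1/2)^(12/4) ≈ 0.1250.
C₀ = D/Vd = 700/50 ≈ 14.000 mcg/mL.
Before the 6th dose, 5 doses have been given. Superposition: Cmin = C₀·(f + f² + … + f^5).
≈ 14.000 × (0.1250 + 0.0156 + 0.0020 + 0.0002 + 0.0000) ≈ 14.000 × 0.1428 ≈ 1.999 mcg/mL.

2.0 mcg/mL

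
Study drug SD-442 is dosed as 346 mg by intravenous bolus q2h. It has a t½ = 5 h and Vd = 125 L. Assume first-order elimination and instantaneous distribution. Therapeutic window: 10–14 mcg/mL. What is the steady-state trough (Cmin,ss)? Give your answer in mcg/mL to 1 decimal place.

8.7 mcg/mL

k = ln2/t½ = ln2/5 ≈ 0.138629 h⁻¹; fraction remaining f = e^(−kτ) = e^(−0.138629×2) ≈ 0.7579.
At steady state, accumulation factor R = 1/(1 − e^(−kτ)) ≈ 4.1305.
Each bolus raises the concentration by D/Vd = 346/125 ≈ 2.768 mcg/mL.
Steady-state peak Cmax,ss = C₀·R ≈ 2.768 × 4.1305 ≈ 11.433 mcg/mL.
Steady-state trough Cmin,ss = Cmax,ss·f ≈ 11.433 × 0.7579 ≈ 8.665 mcg/mL.
Trough 8.7 mcg/mL vs MEC 10 mcg/mL: subtherapeutic.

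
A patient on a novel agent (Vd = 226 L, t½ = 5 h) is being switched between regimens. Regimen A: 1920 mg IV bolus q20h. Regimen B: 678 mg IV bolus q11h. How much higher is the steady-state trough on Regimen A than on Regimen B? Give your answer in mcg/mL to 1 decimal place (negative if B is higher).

Regimen A: f = (1/2)^(20/5) ≈ 0.0625; Cmin,ss = (1920/226)·f/(1−f) ≈ 0.566 mcg/mL.
Regimen B: f = (1/2)^(11/5) ≈ 0.2176; Cmin,ss = (678/226)·f/(1−f) ≈ 0.834 mcg/mL.
Difference ≈ 0.566 − 0.834 ≈ -0.268 mcg/mL.

-0.3 mcg/mL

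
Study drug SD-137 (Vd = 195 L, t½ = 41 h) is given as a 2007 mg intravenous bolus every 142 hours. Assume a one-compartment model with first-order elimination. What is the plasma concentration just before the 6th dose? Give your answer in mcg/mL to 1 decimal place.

1.0 mcg/mL

f = (1/2)^(τ/t½) = (1/2)^(142/41) ≈ 0.0907.
C₀ = D/Vd = 2007/195 ≈ 10.292 mcg/mL.
Before the 6th dose, 5 doses have been given. Superposition: Cmin = C₀·(f + f² + … + f^5).
≈ 10.292 × (0.0907 + 0.0082 + 0.0007 + 0.0001 + 0.0000) ≈ 10.292 × 0.0997 ≈ 1.026 mcg/mL.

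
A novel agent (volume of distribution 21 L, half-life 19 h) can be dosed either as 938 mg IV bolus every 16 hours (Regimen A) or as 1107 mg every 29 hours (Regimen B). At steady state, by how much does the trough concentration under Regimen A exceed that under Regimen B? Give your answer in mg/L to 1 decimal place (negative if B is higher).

28.3 mg/L

Regimen A: f = (1/2)^(16/19) ≈ 0.5578; Cmin,ss = (938/21)·f/(1−f) ≈ 56.343 mg/L.
Regimen B: f = (1/2)^(29/19) ≈ 0.3472; Cmin,ss = (1107/21)·f/(1−f) ≈ 28.037 mg/L.
Difference ≈ 56.343 − 28.037 ≈ 28.306 mg/L.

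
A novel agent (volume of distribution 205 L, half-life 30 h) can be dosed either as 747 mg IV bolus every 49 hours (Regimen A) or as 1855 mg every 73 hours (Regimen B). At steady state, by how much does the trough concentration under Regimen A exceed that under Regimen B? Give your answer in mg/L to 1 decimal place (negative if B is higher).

Regimen A: f = (1/2)^(49/30) ≈ 0.3223; Cmin,ss = (747/205)·f/(1−f) ≈ 1.733 mg/L.
Regimen B: f = (1/2)^(73/30) ≈ 0.1851; Cmin,ss = (1855/205)·f/(1−f) ≈ 2.055 mg/L.
Difference ≈ 1.733 − 2.055 ≈ -0.322 mg/L.

-0.3 mg/L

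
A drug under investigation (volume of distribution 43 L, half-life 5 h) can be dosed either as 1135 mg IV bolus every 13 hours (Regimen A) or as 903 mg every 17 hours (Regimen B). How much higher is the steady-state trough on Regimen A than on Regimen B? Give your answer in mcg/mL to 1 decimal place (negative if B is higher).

Regimen A: f = (1/2)^(13/5) ≈ 0.1649; Cmin,ss = (1135/43)·f/(1−f) ≈ 5.212 mcg/mL.
Regimen B: f = (1/2)^(17/5) ≈ 0.0947; Cmin,ss = (903/43)·f/(1−f) ≈ 2.197 mcg/mL.
Difference ≈ 5.212 − 2.197 ≈ 3.015 mcg/mL.

3.0 mcg/mL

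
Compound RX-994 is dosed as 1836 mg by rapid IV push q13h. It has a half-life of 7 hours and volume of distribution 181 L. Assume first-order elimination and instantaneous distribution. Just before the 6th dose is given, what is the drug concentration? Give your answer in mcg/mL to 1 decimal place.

3.9 mcg/mL

f = (1/2)^(τ/t½) = (1/2)^(13/7) ≈ 0.2760.
C₀ = D/Vd = 1836/181 ≈ 10.144 mcg/mL.
Before the 6th dose, 5 doses have been given. Superposition: Cmin = C₀·(f + f² + … + f^5).
≈ 10.144 × (0.2760 + 0.0762 + 0.0210 + 0.0058 + 0.0016) ≈ 10.144 × 0.3806 ≈ 3.861 mcg/mL.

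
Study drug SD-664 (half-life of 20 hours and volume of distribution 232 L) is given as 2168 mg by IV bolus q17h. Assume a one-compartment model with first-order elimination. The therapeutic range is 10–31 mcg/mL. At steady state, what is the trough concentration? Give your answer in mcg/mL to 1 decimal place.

k = ln2/t½ = ln2/20 ≈ 0.034657 h⁻¹; fraction remaining f = e^(−kτ) = e^(−0.034657×17) ≈ 0.5548.
Accumulation ratio R = 1/(1 − f) ≈ 1/0.4452 ≈ 2.2462.
Each bolus raises the concentration by D/Vd = 2168/232 ≈ 9.345 mcg/mL.
Steady-state peak Cmax,ss = C₀·R ≈ 9.345 × 2.2462 ≈ 20.991 mcg/mL.
One interval later, Cmin,ss = Cmax,ss·e^(−kτ) ≈ 20.991 × 0.5548 ≈ 11.646 mcg/mL.
Trough 11.6 mcg/mL vs MEC 10 mcg/mL: adequate.

11.6 mcg/mL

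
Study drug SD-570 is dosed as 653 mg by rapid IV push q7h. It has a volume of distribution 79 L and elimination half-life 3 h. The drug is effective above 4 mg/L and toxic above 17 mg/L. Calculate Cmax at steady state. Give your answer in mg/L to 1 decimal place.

Over one 7-h interval, 7/3 ≈ 2.3333 half-lives elapse, leaving f ≈ 0.1984 of each dose.
At steady state, accumulation factor R = 1/(1 − e^(−kτ)) ≈ 1.2475.
Each bolus raises the concentration by D/Vd = 653/79 ≈ 8.266 mg/L.
Cmax,ss = C₀/(1 − f) ≈ 8.266/0.8016 ≈ 10.312 mg/L.
Peak 10.3 mg/L vs MTC 17 mg/L: below toxic threshold.

10.3 mg/L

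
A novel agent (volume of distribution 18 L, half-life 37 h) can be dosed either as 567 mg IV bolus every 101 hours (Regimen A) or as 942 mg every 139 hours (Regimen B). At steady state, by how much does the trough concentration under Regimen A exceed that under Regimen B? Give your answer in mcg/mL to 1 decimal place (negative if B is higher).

1.4 mcg/mL

Regimen A: f = (1/2)^(101/37) ≈ 0.1508; Cmin,ss = (567/18)·f/(1−f) ≈ 5.594 mcg/mL.
Regimen B: f = (1/2)^(139/37) ≈ 0.0740; Cmin,ss = (942/18)·f/(1−f) ≈ 4.182 mcg/mL.
Difference ≈ 5.594 − 4.182 ≈ 1.412 mcg/mL.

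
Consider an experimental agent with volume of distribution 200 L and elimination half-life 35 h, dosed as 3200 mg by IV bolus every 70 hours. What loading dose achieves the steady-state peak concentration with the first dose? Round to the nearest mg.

4267 mg

f = (1/2)^(70/35) ≈ 0.250000; accumulation ratio R = 1/(1−f) ≈ 1.33333.
Loading dose to hit Cmax,ss on first dose: D_load = D_maint·R ≈ 3200 × 1.33333 ≈ 4266.66 mg.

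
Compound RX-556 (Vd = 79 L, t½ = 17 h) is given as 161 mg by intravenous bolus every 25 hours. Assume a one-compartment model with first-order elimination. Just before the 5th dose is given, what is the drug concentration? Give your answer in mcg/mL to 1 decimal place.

f = (1/2)^(τ/t½) = (1/2)^(25/17) ≈ 0.3608.
C₀ = D/Vd = 161/79 ≈ 2.038 mcg/mL.
Before the 5th dose, 4 doses have been given. Superposition: Cmin = C₀·(f + f² + … + f^4).
≈ 2.038 × (0.3608 + 0.1302 + 0.0470 + 0.0169) ≈ 2.038 × 0.5549 ≈ 1.131 mcg/mL.

1.1 mcg/mL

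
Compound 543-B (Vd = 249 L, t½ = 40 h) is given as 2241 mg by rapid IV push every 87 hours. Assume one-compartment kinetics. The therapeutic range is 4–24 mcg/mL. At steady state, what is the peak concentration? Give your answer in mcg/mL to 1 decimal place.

11.6 mcg/mL

k = ln2/t½ = ln2/40 ≈ 0.017329 h⁻¹; fraction remaining f = e^(−kτ) = e^(−0.017329×87) ≈ 0.2214.
At steady state, accumulation factor R = 1/(1 − e^(−kτ)) ≈ 1.2844.
Each bolus raises the concentration by D/Vd = 2241/249 ≈ 9.000 mcg/mL.
Steady-state peak Cmax,ss = C₀·R ≈ 9.000 × 1.2844 ≈ 11.560 mcg/mL.
Peak 11.6 mcg/mL vs MTC 24 mcg/mL: below toxic threshold.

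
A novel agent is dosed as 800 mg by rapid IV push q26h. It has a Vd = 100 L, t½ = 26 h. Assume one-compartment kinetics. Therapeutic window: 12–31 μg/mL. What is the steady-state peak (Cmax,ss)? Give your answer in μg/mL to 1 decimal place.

The dosing interval is 1 half-life, so f = 2^(−1) = 0.5.
Accumulation ratio R = 1/(1 − f) = 1/0.5 = 2/1.
Single-dose peak C₀ = D/Vd = 800/100 = 8 μg/mL.
Steady-state peak Cmax,ss = C₀·R = 8 × 2/1 ≈ 16.000 μg/mL.
Peak 16.0 μg/mL vs MTC 31 μg/mL: below toxic threshold.

16.0 μg/mL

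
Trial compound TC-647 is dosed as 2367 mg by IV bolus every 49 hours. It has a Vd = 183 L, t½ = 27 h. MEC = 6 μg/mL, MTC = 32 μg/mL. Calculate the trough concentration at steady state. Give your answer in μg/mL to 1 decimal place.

τ/t½ = 49/27 ≈ 1.8148, so fraction remaining f = (1/2)^(49/27) ≈ 0.2842.
Each bolus raises the concentration by D/Vd = 2367/183 ≈ 12.934 μg/mL.
Steady-state trough Cmin,ss = C₀·f/(1−f) ≈ 12.934 × 0.2842/0.7158 ≈ 5.135 μg/mL.
Trough 5.1 μg/mL vs MEC 6 μg/mL: subtherapeutic.

5.1 μg/mL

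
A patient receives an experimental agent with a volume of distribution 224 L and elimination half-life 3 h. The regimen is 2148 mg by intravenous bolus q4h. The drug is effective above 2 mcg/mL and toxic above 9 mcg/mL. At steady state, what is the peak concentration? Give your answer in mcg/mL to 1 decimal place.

k = ln2/t½ = ln2/3 ≈ 0.231049 h⁻¹; fraction remaining f = e^(−kτ) = e^(−0.231049×4) ≈ 0.3969.
At steady state, accumulation factor R = 1/(1 − e^(−kτ)) ≈ 1.6581.
Each bolus raises the concentration by D/Vd = 2148/224 ≈ 9.589 mcg/mL.
Steady-state peak Cmax,ss = C₀·R ≈ 9.589 × 1.6581 ≈ 15.900 mcg/mL.
Peak 15.9 mcg/mL vs MTC 9 mcg/mL: exceeds toxic threshold.

15.9 mcg/mL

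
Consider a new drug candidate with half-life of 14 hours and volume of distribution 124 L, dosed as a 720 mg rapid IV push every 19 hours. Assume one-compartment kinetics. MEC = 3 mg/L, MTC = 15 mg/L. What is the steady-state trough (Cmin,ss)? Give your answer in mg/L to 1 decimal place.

3.7 mg/L

Over one 19-h interval, 19/14 ≈ 1.3571 half-lives elapse, leaving f ≈ 0.3904 of each dose.
Accumulation ratio R = 1/(1 − f) ≈ 1/0.6096 ≈ 1.6404.
Each bolus raises the concentration by D/Vd = 720/124 ≈ 5.806 mg/L.
Cmax,ss = C₀/(1 − f) ≈ 5.806/0.6096 ≈ 9.524 mg/L.
One interval later, Cmin,ss = Cmax,ss·e^(−kτ) ≈ 9.524 × 0.3904 ≈ 3.718 mg/L.
Trough 3.7 mg/L vs MEC 3 mg/L: adequate.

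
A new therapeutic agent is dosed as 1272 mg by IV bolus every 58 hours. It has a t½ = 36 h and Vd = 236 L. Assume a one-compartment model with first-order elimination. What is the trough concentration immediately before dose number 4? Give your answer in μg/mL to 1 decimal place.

f = (1/2)^(τ/t½) = (1/2)^(58/36) ≈ 0.3273.
C₀ = D/Vd = 1272/236 ≈ 5.390 μg/mL.
Before the 4th dose, 3 doses have been given. Superposition: Cmin = C₀·(f + f² + … + f^3).
≈ 5.390 × (0.3273 + 0.1071 + 0.0351) ≈ 5.390 × 0.4695 ≈ 2.531 μg/mL.

2.5 μg/mL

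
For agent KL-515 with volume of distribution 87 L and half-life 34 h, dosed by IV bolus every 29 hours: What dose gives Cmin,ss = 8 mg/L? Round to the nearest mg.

τ/t½ = 29/34 ≈ 0.85294, so f = (1/2)^(29/34) ≈ 0.553655.
Cmin,ss = (D/Vd)·f/(1−f), so D = Cmin,ss·Vd·(1−f)/f.
D = 8 × 87 × (1−f)/f ≈ 8 × 87 × 0.80618 ≈ 561.10 mg.

561 mg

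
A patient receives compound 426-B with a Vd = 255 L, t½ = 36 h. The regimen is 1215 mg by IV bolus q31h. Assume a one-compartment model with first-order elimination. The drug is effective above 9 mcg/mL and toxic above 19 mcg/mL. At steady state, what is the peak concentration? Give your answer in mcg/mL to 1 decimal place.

10.6 mcg/mL

Over one 31-h interval, 31/36 ≈ 0.86111 half-lives elapse, leaving f ≈ 0.5505 of each dose.
Accumulation ratio R = 1/(1 − f) ≈ 1/0.4495 ≈ 2.2247.
Each bolus raises the concentration by D/Vd = 1215/255 ≈ 4.765 mcg/mL.
Steady-state peak Cmax,ss = C₀·R ≈ 4.765 × 2.2247 ≈ 10.601 mcg/mL.
Peak 10.6 mcg/mL vs MTC 19 mcg/mL: below toxic threshold.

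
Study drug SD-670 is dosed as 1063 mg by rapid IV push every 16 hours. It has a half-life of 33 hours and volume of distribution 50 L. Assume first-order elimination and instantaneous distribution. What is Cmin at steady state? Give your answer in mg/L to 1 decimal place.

Over one 16-h interval, 16/33 ≈ 0.48485 half-lives elapse, leaving f ≈ 0.7146 of each dose.
Each bolus raises the concentration by D/Vd = 1063/50 ≈ 21.260 mg/L.
Steady-state trough Cmin,ss = C₀·f/(1−f) ≈ 21.260 × 0.7146/0.2854 ≈ 53.232 mg/L.

53.2 mg/L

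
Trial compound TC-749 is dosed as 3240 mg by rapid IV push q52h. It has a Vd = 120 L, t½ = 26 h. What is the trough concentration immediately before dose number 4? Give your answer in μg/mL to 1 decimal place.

8.9 μg/mL

f = (1/2)^(τ/t½) = (1/2)^(52/26) ≈ 0.2500.
C₀ = D/Vd = 3240/120 ≈ 27.000 μg/mL.
Before the 4th dose, 3 doses have been given. Superposition: Cmin = C₀·(f + f² + … + f^3).
≈ 27.000 × (0.2500 + 0.0625 + 0.0156) ≈ 27.000 × 0.3281 ≈ 8.859 μg/mL.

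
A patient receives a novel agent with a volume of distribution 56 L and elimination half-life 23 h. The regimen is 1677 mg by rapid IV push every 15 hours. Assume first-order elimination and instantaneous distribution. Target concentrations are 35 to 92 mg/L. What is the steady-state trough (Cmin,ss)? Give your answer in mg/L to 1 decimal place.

52.4 mg/L

τ/t½ = 15/23 ≈ 0.65217, so fraction remaining f = (1/2)^(15/23) ≈ 0.6363.
At steady state, accumulation factor R = 1/(1 − e^(−kτ)) ≈ 2.7495.
Single-dose peak C₀ = D/Vd = 1677/56 ≈ 29.946 mg/L.
Cmax,ss = C₀/(1 − f) ≈ 29.946/0.3637 ≈ 82.337 mg/L.
One interval later, Cmin,ss = Cmax,ss·e^(−kτ) ≈ 82.337 × 0.6363 ≈ 52.391 mg/L.
Trough 52.4 mg/L vs MEC 35 mg/L: adequate.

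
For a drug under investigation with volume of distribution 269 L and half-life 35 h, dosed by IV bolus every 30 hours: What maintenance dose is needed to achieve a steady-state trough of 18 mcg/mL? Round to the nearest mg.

τ/t½ = 30/35 ≈ 0.85714, so f = (1/2)^(30/35) ≈ 0.552045.
Cmin,ss = (D/Vd)·f/(1−f), so D = Cmin,ss·Vd·(1−f)/f.
D = 18 × 269 × (1−f)/f ≈ 18 × 269 × 0.81145 ≈ 3929.04 mg.

3929 mg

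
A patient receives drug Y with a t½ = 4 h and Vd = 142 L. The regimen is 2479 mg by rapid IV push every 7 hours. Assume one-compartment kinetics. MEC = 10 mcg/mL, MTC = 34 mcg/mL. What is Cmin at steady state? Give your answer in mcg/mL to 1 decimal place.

τ/t½ = 7/4 ≈ 1.75, so fraction remaining f = (1/2)^(7/4) ≈ 0.2973.
Single-dose peak C₀ = D/Vd = 2479/142 ≈ 17.458 mcg/mL.
Steady-state trough Cmin,ss = C₀·f/(1−f) ≈ 17.458 × 0.2973/0.7027 ≈ 7.386 mcg/mL.
Trough 7.4 mcg/mL vs MEC 10 mcg/mL: subtherapeutic.

7.4 mcg/mL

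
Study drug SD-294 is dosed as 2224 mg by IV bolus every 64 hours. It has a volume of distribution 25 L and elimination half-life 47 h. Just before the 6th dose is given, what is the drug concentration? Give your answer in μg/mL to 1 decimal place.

f = (1/2)^(τ/t½) = (1/2)^(64/47) ≈ 0.3891.
C₀ = D/Vd = 2224/25 ≈ 88.960 μg/mL.
Before the 6th dose, 5 doses have been given. Superposition: Cmin = C₀·(f + f² + … + f^5).
≈ 88.960 × (0.3891 + 0.1514 + 0.0589 + 0.0229 + 0.0089) ≈ 88.960 × 0.6312 ≈ 56.152 μg/mL.

56.2 μg/mL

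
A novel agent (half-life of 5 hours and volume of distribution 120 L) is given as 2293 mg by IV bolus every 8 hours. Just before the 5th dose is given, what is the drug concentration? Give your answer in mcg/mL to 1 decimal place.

f = (1/2)^(τ/t½) = (1/2)^(8/5) ≈ 0.3299.
C₀ = D/Vd = 2293/120 ≈ 19.108 mcg/mL.
Before the 5th dose, 4 doses have been given. Superposition: Cmin = C₀·(f + f² + … + f^4).
≈ 19.108 × (0.3299 + 0.1088 + 0.0359 + 0.0118) ≈ 19.108 × 0.4864 ≈ 9.294 mcg/mL.

9.3 mcg/mL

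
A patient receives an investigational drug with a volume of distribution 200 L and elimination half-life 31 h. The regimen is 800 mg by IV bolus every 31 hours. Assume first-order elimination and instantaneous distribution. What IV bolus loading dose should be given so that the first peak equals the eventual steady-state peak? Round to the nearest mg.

f = (1/2)^(31/31) ≈ 0.500000; accumulation ratio R = 1/(1−f) ≈ 2.00000.
Loading dose to hit Cmax,ss on first dose: D_load = D_maint·R ≈ 800 × 2.00000 ≈ 1600.00 mg.

1600 mg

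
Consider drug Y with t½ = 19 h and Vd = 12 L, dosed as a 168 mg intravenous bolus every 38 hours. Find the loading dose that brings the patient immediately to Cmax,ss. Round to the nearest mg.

f = (1/2)^(38/19) ≈ 0.250000; accumulation ratio R = 1/(1−f) ≈ 1.33333.
Loading dose to hit Cmax,ss on first dose: D_load = D_maint·R ≈ 168 × 1.33333 ≈ 224.00 mg.

224 mg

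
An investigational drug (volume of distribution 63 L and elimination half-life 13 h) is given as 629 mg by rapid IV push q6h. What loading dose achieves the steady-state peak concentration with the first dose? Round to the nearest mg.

2297 mg

f = (1/2)^(6/13) ≈ 0.726211; accumulation ratio R = 1/(1−f) ≈ 3.65245.
Loading dose to hit Cmax,ss on first dose: D_load = D_maint·R ≈ 629 × 3.65245 ≈ 2297.39 mg.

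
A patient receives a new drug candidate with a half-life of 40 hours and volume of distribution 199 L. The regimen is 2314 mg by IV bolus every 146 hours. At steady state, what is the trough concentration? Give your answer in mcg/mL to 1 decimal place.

1.0 mcg/mL

τ/t½ = 146/40 ≈ 3.65, so fraction remaining f = (1/2)^(146/40) ≈ 0.0797.
Each bolus raises the concentration by D/Vd = 2314/199 ≈ 11.628 mcg/mL.
Steady-state trough Cmin,ss = C₀·f/(1−f) ≈ 11.628 × 0.0797/0.9203 ≈ 1.007 mcg/mL.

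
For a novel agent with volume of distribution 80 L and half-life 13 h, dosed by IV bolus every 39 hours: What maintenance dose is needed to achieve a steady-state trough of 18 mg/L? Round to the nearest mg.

τ/t½ = 39/13 ≈ 3, so f = (1/2)^(39/13) ≈ 0.125000.
Cmin,ss = (D/Vd)·f/(1−f), so D = Cmin,ss·Vd·(1−f)/f.
D = 18 × 80 × (1−f)/f ≈ 18 × 80 × 7.00000 ≈ 10080.00 mg.

10080 mg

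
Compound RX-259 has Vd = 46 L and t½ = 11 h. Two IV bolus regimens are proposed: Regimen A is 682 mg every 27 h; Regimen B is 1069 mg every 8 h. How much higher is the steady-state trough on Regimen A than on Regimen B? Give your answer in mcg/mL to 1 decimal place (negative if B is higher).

-32.1 mcg/mL

Regimen A: f = (1/2)^(27/11) ≈ 0.1824; Cmin,ss = (682/46)·f/(1−f) ≈ 3.308 mcg/mL.
Regimen B: f = (1/2)^(8/11) ≈ 0.6040; Cmin,ss = (1069/46)·f/(1−f) ≈ 35.446 mcg/mL.
Difference ≈ 3.308 − 35.446 ≈ -32.138 mcg/mL.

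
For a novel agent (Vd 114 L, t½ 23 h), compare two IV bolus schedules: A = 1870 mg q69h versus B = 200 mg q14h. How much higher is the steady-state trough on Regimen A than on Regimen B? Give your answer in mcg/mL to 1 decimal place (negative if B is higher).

-1.0 mcg/mL

Regimen A: f = (1/2)^(69/23) ≈ 0.1250; Cmin,ss = (1870/114)·f/(1−f) ≈ 2.343 mcg/mL.
Regimen B: f = (1/2)^(14/23) ≈ 0.6558; Cmin,ss = (200/114)·f/(1−f) ≈ 3.343 mcg/mL.
Difference ≈ 2.343 − 3.343 ≈ -1.000 mcg/mL.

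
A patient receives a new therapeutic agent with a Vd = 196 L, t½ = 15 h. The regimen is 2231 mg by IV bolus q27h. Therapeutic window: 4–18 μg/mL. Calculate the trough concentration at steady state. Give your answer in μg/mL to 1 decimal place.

4.6 μg/mL

k = ln2/t½ = ln2/15 ≈ 0.046210 h⁻¹; fraction remaining f = e^(−kτ) = e^(−0.046210×27) ≈ 0.2872.
Each bolus raises the concentration by D/Vd = 2231/196 ≈ 11.383 μg/mL.
Steady-state trough Cmin,ss = C₀·f/(1−f) ≈ 11.383 × 0.2872/0.7128 ≈ 4.586 μg/mL.
Trough 4.6 μg/mL vs MEC 4 μg/mL: adequate.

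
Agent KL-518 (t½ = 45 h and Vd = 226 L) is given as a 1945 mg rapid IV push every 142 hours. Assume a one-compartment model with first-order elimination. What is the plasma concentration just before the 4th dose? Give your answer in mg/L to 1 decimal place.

f = (1/2)^(τ/t½) = (1/2)^(142/45) ≈ 0.1122.
C₀ = D/Vd = 1945/226 ≈ 8.606 mg/L.
Before the 4th dose, 3 doses have been given. Superposition: Cmin = C₀·(f + f² + … + f^3).
≈ 8.606 × (0.1122 + 0.0126 + 0.0014) ≈ 8.606 × 0.1262 ≈ 1.086 mg/L.

1.1 mg/L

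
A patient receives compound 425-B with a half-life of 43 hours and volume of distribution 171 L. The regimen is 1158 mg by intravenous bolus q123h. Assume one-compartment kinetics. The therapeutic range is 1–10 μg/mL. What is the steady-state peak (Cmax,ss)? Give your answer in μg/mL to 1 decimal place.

τ/t½ = 123/43 ≈ 2.8605, so fraction remaining f = (1/2)^(123/43) ≈ 0.1377.
Accumulation ratio R = 1/(1 − f) ≈ 1/0.8623 ≈ 1.1597.
Each bolus raises the concentration by D/Vd = 1158/171 ≈ 6.772 μg/mL.
Cmax,ss = C₀/(1 − f) ≈ 6.772/0.8623 ≈ 7.853 μg/mL.
Peak 7.9 μg/mL vs MTC 10 μg/mL: below toxic threshold.

7.9 μg/mL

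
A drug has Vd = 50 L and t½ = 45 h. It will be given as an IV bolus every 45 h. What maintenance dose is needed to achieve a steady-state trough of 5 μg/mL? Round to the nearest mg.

τ/t½ = 45/45 ≈ 1, so f = (1/2)^(45/45) ≈ 0.500000.
Cmin,ss = (D/Vd)·f/(1−f), so D = Cmin,ss·Vd·(1−f)/f.
D = 5 × 50 × (1−f)/f ≈ 5 × 50 × 1.00000 ≈ 250.00 mg.

250 mg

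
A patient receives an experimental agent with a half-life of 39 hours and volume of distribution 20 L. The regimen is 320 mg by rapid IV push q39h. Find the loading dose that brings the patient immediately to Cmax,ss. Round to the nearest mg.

640 mg

f = (1/2)^(39/39) ≈ 0.500000; accumulation ratio R = 1/(1−f) ≈ 2.00000.
Loading dose to hit Cmax,ss on first dose: D_load = D_maint·R ≈ 320 × 2.00000 ≈ 640.00 mg.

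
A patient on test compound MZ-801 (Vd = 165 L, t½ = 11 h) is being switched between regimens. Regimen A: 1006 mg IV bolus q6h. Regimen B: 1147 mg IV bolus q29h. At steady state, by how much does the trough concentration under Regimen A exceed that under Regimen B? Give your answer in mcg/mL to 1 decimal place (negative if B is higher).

11.9 mcg/mL

Regimen A: f = (1/2)^(6/11) ≈ 0.6852; Cmin,ss = (1006/165)·f/(1−f) ≈ 13.271 mcg/mL.
Regimen B: f = (1/2)^(29/11) ≈ 0.1608; Cmin,ss = (1147/165)·f/(1−f) ≈ 1.332 mcg/mL.
Difference ≈ 13.271 − 1.332 ≈ 11.939 mcg/mL.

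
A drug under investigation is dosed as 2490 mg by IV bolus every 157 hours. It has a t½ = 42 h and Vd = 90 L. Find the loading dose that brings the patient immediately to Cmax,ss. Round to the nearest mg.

2692 mg

f = (1/2)^(157/42) ≈ 0.074941; accumulation ratio R = 1/(1−f) ≈ 1.08101.
Loading dose to hit Cmax,ss on first dose: D_load = D_maint·R ≈ 2490 × 1.08101 ≈ 2691.71 mg.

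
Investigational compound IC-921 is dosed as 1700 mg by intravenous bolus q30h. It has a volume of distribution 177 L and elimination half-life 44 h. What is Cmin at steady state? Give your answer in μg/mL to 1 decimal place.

15.9 μg/mL

τ/t½ = 30/44 ≈ 0.68182, so fraction remaining f = (1/2)^(30/44) ≈ 0.6234.
At steady state, accumulation factor R = 1/(1 − e^(−kτ)) ≈ 2.6553.
Single-dose peak C₀ = D/Vd = 1700/177 ≈ 9.605 μg/mL.
Steady-state peak Cmax,ss = C₀·R ≈ 9.605 × 2.6553 ≈ 25.504 μg/mL.
One interval later, Cmin,ss = Cmax,ss·e^(−kτ) ≈ 25.504 × 0.6234 ≈ 15.899 μg/mL.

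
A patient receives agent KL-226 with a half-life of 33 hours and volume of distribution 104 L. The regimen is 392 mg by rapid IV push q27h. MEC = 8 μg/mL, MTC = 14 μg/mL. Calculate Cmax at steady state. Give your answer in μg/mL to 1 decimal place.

8.7 μg/mL

Over one 27-h interval, 27/33 ≈ 0.81818 half-lives elapse, leaving f ≈ 0.5672 of each dose.
Accumulation ratio R = 1/(1 − f) ≈ 1/0.4328 ≈ 2.3105.
Each bolus raises the concentration by D/Vd = 392/104 ≈ 3.769 μg/mL.
Steady-state peak Cmax,ss = C₀·R ≈ 3.769 × 2.3105 ≈ 8.708 μg/mL.
Peak 8.7 μg/mL vs MTC 14 μg/mL: below toxic threshold.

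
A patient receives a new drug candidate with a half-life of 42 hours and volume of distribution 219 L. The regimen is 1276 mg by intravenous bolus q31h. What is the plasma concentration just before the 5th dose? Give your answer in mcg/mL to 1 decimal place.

7.6 mcg/mL

f = (1/2)^(τ/t½) = (1/2)^(31/42) ≈ 0.5995.
C₀ = D/Vd = 1276/219 ≈ 5.826 mcg/mL.
Before the 5th dose, 4 doses have been given. Superposition: Cmin = C₀·(f + f² + … + f^4).
≈ 5.826 × (0.5995 + 0.3594 + 0.2155 + 0.1292) ≈ 5.826 × 1.3036 ≈ 7.595 mcg/mL.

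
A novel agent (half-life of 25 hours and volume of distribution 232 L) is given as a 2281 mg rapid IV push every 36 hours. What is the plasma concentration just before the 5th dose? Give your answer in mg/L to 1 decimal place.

f = (1/2)^(τ/t½) = (1/2)^(36/25) ≈ 0.3686.
C₀ = D/Vd = 2281/232 ≈ 9.832 mg/L.
Before the 5th dose, 4 doses have been given. Superposition: Cmin = C₀·(f + f² + … + f^4).
≈ 9.832 × (0.3686 + 0.1359 + 0.0501 + 0.0185) ≈ 9.832 × 0.5731 ≈ 5.635 mg/L.

5.6 mg/L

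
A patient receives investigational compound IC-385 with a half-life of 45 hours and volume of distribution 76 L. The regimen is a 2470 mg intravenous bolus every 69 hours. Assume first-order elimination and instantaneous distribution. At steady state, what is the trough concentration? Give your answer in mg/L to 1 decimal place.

τ/t½ = 69/45 ≈ 1.5333, so fraction remaining f = (1/2)^(69/45) ≈ 0.3455.
Single-dose peak C₀ = D/Vd = 2470/76 ≈ 32.500 mg/L.
Steady-state trough Cmin,ss = C₀·f/(1−f) ≈ 32.500 × 0.3455/0.6545 ≈ 17.156 mg/L.

17.2 mg/L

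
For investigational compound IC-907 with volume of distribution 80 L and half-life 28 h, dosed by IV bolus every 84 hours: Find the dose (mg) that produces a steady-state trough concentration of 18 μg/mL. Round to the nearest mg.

10080 mg

τ/t½ = 84/28 ≈ 3, so f = (1/2)^(84/28) ≈ 0.125000.
Cmin,ss = (D/Vd)·f/(1−f), so D = Cmin,ss·Vd·(1−f)/f.
D = 18 × 80 × (1−f)/f ≈ 18 × 80 × 7.00000 ≈ 10080.00 mg.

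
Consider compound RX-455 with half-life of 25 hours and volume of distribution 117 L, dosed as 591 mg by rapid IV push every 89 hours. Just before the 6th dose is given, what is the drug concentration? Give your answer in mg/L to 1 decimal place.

0.5 mg/L

f = (1/2)^(τ/t½) = (1/2)^(89/25) ≈ 0.0848.
C₀ = D/Vd = 591/117 ≈ 5.051 mg/L.
Before the 6th dose, 5 doses have been given. Superposition: Cmin = C₀·(f + f² + … + f^5).
≈ 5.051 × (0.0848 + 0.0072 + 0.0006 + 0.0001 + 0.0000) ≈ 5.051 × 0.0927 ≈ 0.468 mg/L.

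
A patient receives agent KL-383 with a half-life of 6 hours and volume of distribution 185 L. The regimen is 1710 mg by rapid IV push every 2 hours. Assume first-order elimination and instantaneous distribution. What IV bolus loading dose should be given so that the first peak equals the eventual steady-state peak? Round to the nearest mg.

f = (1/2)^(2/6) ≈ 0.793701; accumulation ratio R = 1/(1−f) ≈ 4.84733.
Loading dose to hit Cmax,ss on first dose: D_load = D_maint·R ≈ 1710 × 4.84733 ≈ 8288.93 mg.

8289 mg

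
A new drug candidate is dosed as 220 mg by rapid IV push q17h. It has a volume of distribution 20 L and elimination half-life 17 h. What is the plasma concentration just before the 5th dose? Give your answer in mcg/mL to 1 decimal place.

f = (1/2)^(τ/t½) = (1/2)^(17/17) ≈ 0.5000.
C₀ = D/Vd = 220/20 ≈ 11.000 mcg/mL.
Before the 5th dose, 4 doses have been given. Superposition: Cmin = C₀·(f + f² + … + f^4).
≈ 11.000 × (0.5000 + 0.2500 + 0.1250 + 0.0625) ≈ 11.000 × 0.9375 ≈ 10.312 mcg/mL.

10.3 mcg/mL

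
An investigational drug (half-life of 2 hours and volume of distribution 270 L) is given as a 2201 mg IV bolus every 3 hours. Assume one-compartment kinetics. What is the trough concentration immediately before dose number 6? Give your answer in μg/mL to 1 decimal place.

f = (1/2)^(τ/t½) = (1/2)^(3/2) ≈ 0.3536.
C₀ = D/Vd = 2201/270 ≈ 8.152 μg/mL.
Before the 6th dose, 5 doses have been given. Superposition: Cmin = C₀·(f + f² + … + f^5).
≈ 8.152 × (0.3536 + 0.1250 + 0.0442 + 0.0156 + 0.0055) ≈ 8.152 × 0.5439 ≈ 4.434 μg/mL.

4.4 μg/mL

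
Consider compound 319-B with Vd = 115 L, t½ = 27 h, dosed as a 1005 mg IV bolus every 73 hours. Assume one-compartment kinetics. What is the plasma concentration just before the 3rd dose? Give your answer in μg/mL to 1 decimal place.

1.5 μg/mL

f = (1/2)^(τ/t½) = (1/2)^(73/27) ≈ 0.1535.
C₀ = D/Vd = 1005/115 ≈ 8.739 μg/mL.
Before the 3rd dose, 2 doses have been given. Superposition: Cmin = C₀·(f + f²).
≈ 8.739 × (0.1535 + 0.0236) ≈ 8.739 × 0.1771 ≈ 1.548 μg/mL.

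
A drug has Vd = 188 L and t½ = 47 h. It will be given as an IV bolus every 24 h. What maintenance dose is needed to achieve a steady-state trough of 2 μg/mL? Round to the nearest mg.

τ/t½ = 24/47 ≈ 0.51064, so f = (1/2)^(24/47) ≈ 0.701912.
Cmin,ss = (D/Vd)·f/(1−f), so D = Cmin,ss·Vd·(1−f)/f.
D = 2 × 188 × (1−f)/f ≈ 2 × 188 × 0.42468 ≈ 159.68 mg.

160 mg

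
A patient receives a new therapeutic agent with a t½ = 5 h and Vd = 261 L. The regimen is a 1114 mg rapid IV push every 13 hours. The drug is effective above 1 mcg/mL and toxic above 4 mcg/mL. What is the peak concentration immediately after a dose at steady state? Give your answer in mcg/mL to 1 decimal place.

τ/t½ = 13/5 ≈ 2.6, so fraction remaining f = (1/2)^(13/5) ≈ 0.1649.
Accumulation ratio R = 1/(1 − f) ≈ 1/0.8351 ≈ 1.1975.
Each bolus raises the concentration by D/Vd = 1114/261 ≈ 4.268 mcg/mL.
Steady-state peak Cmax,ss = C₀·R ≈ 4.268 × 1.1975 ≈ 5.111 mcg/mL.
Peak 5.1 mcg/mL vs MTC 4 mcg/mL: exceeds toxic threshold.

5.1 mcg/mL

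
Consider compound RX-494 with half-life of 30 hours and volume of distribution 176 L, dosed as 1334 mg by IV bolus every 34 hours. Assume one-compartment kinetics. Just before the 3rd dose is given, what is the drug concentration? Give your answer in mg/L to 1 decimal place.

5.0 mg/L

f = (1/2)^(τ/t½) = (1/2)^(34/30) ≈ 0.4559.
C₀ = D/Vd = 1334/176 ≈ 7.580 mg/L.
Before the 3rd dose, 2 doses have been given. Superposition: Cmin = C₀·(f + f²).
≈ 7.580 × (0.4559 + 0.2078) ≈ 7.580 × 0.6637 ≈ 5.031 mg/L.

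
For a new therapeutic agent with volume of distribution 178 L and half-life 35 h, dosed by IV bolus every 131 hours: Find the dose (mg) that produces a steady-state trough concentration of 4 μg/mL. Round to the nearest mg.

8820 mg

τ/t½ = 131/35 ≈ 3.7429, so f = (1/2)^(131/35) ≈ 0.074694.
Cmin,ss = (D/Vd)·f/(1−f), so D = Cmin,ss·Vd·(1−f)/f.
D = 4 × 178 × (1−f)/f ≈ 4 × 178 × 12.38796 ≈ 8820.23 mg.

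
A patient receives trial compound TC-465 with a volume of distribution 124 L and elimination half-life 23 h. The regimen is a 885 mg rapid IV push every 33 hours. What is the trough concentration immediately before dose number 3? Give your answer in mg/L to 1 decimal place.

3.6 mg/L

f = (1/2)^(τ/t½) = (1/2)^(33/23) ≈ 0.3699.
C₀ = D/Vd = 885/124 ≈ 7.137 mg/L.
Before the 3rd dose, 2 doses have been given. Superposition: Cmin = C₀·(f + f²).
≈ 7.137 × (0.3699 + 0.1368) ≈ 7.137 × 0.5067 ≈ 3.616 mg/L.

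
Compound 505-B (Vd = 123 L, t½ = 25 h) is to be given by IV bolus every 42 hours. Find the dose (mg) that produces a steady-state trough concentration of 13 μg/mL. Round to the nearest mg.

τ/t½ = 42/25 ≈ 1.68, so f = (1/2)^(42/25) ≈ 0.312083.
Cmin,ss = (D/Vd)·f/(1−f), so D = Cmin,ss·Vd·(1−f)/f.
D = 13 × 123 × (1−f)/f ≈ 13 × 123 × 2.20428 ≈ 3524.64 mg.

3525 mg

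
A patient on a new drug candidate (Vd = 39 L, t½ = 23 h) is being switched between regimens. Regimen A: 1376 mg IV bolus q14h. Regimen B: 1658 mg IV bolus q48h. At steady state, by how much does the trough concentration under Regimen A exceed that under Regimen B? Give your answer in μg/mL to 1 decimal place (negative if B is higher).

Regimen A: f = (1/2)^(14/23) ≈ 0.6558; Cmin,ss = (1376/39)·f/(1−f) ≈ 67.222 μg/mL.
Regimen B: f = (1/2)^(48/23) ≈ 0.2354; Cmin,ss = (1658/39)·f/(1−f) ≈ 13.089 μg/mL.
Difference ≈ 67.222 − 13.089 ≈ 54.133 μg/mL.

54.1 μg/mL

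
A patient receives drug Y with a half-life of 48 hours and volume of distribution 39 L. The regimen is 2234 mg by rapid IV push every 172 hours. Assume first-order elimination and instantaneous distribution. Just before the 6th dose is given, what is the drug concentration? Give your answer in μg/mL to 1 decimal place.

5.2 μg/mL

f = (1/2)^(τ/t½) = (1/2)^(172/48) ≈ 0.0834.
C₀ = D/Vd = 2234/39 ≈ 57.282 μg/mL.
Before the 6th dose, 5 doses have been given. Superposition: Cmin = C₀·(f + f² + … + f^5).
≈ 57.282 × (0.0834 + 0.0070 + 0.0006 + 0.0000 + 0.0000) ≈ 57.282 × 0.0910 ≈ 5.213 μg/mL.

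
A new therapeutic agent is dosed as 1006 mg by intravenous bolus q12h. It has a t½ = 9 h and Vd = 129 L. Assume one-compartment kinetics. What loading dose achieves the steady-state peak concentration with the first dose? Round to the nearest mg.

1668 mg

f = (1/2)^(12/9) ≈ 0.396850; accumulation ratio R = 1/(1−f) ≈ 1.65796.
Loading dose to hit Cmax,ss on first dose: D_load = D_maint·R ≈ 1006 × 1.65796 ≈ 1667.91 mg.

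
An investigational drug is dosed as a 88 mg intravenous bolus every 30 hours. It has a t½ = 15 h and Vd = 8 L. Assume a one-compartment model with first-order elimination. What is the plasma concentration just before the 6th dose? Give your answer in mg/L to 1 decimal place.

f = (1/2)^(τ/t½) = (1/2)^(30/15) ≈ 0.2500.
C₀ = D/Vd = 88/8 ≈ 11.000 mg/L.
Before the 6th dose, 5 doses have been given. Superposition: Cmin = C₀·(f + f² + … + f^5).
≈ 11.000 × (0.2500 + 0.0625 + 0.0156 + 0.0039 + 0.0010) ≈ 11.000 × 0.3330 ≈ 3.663 mg/L.

3.7 mg/L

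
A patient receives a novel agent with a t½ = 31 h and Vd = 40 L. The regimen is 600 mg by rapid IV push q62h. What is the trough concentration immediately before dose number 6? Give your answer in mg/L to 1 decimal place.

f = (1/2)^(τ/t½) = (1/2)^(62/31) ≈ 0.2500.
C₀ = D/Vd = 600/40 ≈ 15.000 mg/L.
Before the 6th dose, 5 doses have been given. Superposition: Cmin = C₀·(f + f² + … + f^5).
≈ 15.000 × (0.2500 + 0.0625 + 0.0156 + 0.0039 + 0.0010) ≈ 15.000 × 0.3330 ≈ 4.995 mg/L.

5.0 mg/L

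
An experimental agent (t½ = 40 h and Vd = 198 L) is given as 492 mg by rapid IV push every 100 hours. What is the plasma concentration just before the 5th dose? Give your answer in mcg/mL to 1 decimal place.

0.5 mcg/mL

f = (1/2)^(τ/t½) = (1/2)^(100/40) ≈ 0.1768.
C₀ = D/Vd = 492/198 ≈ 2.485 mcg/mL.
Before the 5th dose, 4 doses have been given. Superposition: Cmin = C₀·(f + f² + … + f^4).
≈ 2.485 × (0.1768 + 0.0313 + 0.0055 + 0.0010) ≈ 2.485 × 0.2146 ≈ 0.533 mcg/mL.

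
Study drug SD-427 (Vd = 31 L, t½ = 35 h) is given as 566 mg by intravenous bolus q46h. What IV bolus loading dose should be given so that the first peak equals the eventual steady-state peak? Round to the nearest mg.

947 mg

f = (1/2)^(46/35) ≈ 0.402125; accumulation ratio R = 1/(1−f) ≈ 1.67259.
Loading dose to hit Cmax,ss on first dose: D_load = D_maint·R ≈ 566 × 1.67259 ≈ 946.69 mg.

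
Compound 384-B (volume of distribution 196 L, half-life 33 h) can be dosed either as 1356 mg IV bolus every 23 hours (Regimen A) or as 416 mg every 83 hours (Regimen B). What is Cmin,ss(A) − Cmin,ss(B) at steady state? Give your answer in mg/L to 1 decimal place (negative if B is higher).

Regimen A: f = (1/2)^(23/33) ≈ 0.6169; Cmin,ss = (1356/196)·f/(1−f) ≈ 11.141 mg/L.
Regimen B: f = (1/2)^(83/33) ≈ 0.1749; Cmin,ss = (416/196)·f/(1−f) ≈ 0.450 mg/L.
Difference ≈ 11.141 − 0.450 ≈ 10.691 mg/L.

10.7 mg/L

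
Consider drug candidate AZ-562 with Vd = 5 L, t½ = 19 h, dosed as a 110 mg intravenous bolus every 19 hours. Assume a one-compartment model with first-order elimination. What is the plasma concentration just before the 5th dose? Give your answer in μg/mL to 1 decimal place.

20.6 μg/mL

f = (1/2)^(τ/t½) = (1/2)^(19/19) ≈ 0.5000.
C₀ = D/Vd = 110/5 ≈ 22.000 μg/mL.
Before the 5th dose, 4 doses have been given. Superposition: Cmin = C₀·(f + f² + … + f^4).
≈ 22.000 × (0.5000 + 0.2500 + 0.1250 + 0.0625) ≈ 22.000 × 0.9375 ≈ 20.625 μg/mL.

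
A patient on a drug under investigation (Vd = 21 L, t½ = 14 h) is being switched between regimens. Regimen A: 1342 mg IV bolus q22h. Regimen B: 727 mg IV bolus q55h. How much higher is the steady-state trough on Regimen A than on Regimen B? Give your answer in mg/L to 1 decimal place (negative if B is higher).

Regimen A: f = (1/2)^(22/14) ≈ 0.3365; Cmin,ss = (1342/21)·f/(1−f) ≈ 32.410 mg/L.
Regimen B: f = (1/2)^(55/14) ≈ 0.0657; Cmin,ss = (727/21)·f/(1−f) ≈ 2.434 mg/L.
Difference ≈ 32.410 − 2.434 ≈ 29.976 mg/L.

30.0 mg/L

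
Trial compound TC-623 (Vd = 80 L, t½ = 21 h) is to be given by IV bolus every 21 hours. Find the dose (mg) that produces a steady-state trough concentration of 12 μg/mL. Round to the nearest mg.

τ/t½ = 21/21 ≈ 1, so f = (1/2)^(21/21) ≈ 0.500000.
Cmin,ss = (D/Vd)·f/(1−f), so D = Cmin,ss·Vd·(1−f)/f.
D = 12 × 80 × (1−f)/f ≈ 12 × 80 × 1.00000 ≈ 960.00 mg.

960 mg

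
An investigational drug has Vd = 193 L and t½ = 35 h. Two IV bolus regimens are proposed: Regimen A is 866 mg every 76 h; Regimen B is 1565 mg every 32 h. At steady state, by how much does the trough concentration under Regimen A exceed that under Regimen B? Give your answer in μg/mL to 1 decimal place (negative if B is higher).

Regimen A: f = (1/2)^(76/35) ≈ 0.2220; Cmin,ss = (866/193)·f/(1−f) ≈ 1.280 μg/mL.
Regimen B: f = (1/2)^(32/35) ≈ 0.5306; Cmin,ss = (1565/193)·f/(1−f) ≈ 9.166 μg/mL.
Difference ≈ 1.280 − 9.166 ≈ -7.886 μg/mL.

-7.9 μg/mL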